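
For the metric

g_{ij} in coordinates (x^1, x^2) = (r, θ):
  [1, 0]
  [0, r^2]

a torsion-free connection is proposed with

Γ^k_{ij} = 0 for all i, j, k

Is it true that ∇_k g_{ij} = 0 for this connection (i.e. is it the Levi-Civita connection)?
Using ∇_k g_{ij} = ∂_k g_{ij} - Γ^m_{ki} g_{mj} - Γ^m_{kj} g_{im}:
∇_r g_{θθ} = (2*r) - (0) - (0) = 2*r ≠ 0
So the connection is not metric compatible (it is not the Levi-Civita connection).
No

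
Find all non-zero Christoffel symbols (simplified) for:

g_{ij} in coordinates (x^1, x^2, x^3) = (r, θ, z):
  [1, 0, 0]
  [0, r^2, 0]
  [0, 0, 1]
Using Γ^k_{ij} = (1/2) g^{km} (∂_i g_{mj} + ∂_j g_{mi} - ∂_m g_{ij}); the metric is diagonal, so only the m = k term contributes.
Non-zero symbols (using the symmetry Γ^k_{ij} = Γ^k_{ji}):
Γ^r_{θ θ} = (1/2) g^{rr} (∂_θ g_{rθ} + ∂_θ g_{rθ} - ∂_r g_{θθ}) = (1/2)(1)((0) + (0) - (2*r)) = -r
Γ^θ_{r θ} = (1/2) g^{θθ} (∂_r g_{θθ} + ∂_θ g_{θr} - ∂_θ g_{rθ}) = (1/2)(1/r^2)((2*r) + (0) - (0)) = 1/r
All other Christoffel symbols are zero.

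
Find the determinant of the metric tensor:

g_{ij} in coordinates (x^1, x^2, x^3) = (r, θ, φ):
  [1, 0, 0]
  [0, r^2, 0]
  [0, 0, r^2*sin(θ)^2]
Diagonal metric: det(g) = g_{11}·g_{22}·g_{33}
= (1)·(r^2)·(r^2*sin(θ)^2)
det(g) = r^4*sin(θ)^2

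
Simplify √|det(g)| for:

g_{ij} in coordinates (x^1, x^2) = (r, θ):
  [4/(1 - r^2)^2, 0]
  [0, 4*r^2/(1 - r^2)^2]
det(g) = 16*r^2/(1 - r^2)^4
√|det(g)| = 4*r/(r^2 - 1)^2
Volume element: dV = 4*r/(r^2 - 1)^2 dr dθ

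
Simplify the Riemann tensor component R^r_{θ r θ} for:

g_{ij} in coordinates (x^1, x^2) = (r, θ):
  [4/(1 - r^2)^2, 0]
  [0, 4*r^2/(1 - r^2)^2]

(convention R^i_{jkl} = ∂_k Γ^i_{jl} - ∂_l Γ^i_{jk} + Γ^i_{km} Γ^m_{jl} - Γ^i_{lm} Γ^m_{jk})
Non-zero Christoffel symbols (Γ^k_{ij} = Γ^k_{ji}):
Γ^r_{r r} = 2*r/(1 - r^2)
Γ^r_{θ θ} = (r^3 + r)/(r^2 - 1)
Γ^θ_{r θ} = (-r^2 - 1)/(r^3 - r)
R^r_{θ r θ} = ∂_r Γ^r_{θ θ} - ∂_θ Γ^r_{θ r} + Γ^r_{r m} Γ^m_{θ θ} - Γ^r_{θ m} Γ^m_{θ r}
  = ((r^4 - 4*r^2 - 1)/(r^2 - 1)^2) - (0) + (-2*r^2*(r^2 + 1)/(r^2 - 1)^2) - (-(r^2 + 1)^2/(r^2 - 1)^2) = -4*r^2/(r^2 - 1)^2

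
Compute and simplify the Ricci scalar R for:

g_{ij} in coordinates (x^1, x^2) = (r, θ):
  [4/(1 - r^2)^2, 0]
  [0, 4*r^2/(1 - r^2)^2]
Non-zero Christoffel symbols (Γ^k_{ij} = Γ^k_{ji}):
Γ^r_{r r} = 2*r/(1 - r^2)
Γ^r_{θ θ} = (r^3 + r)/(r^2 - 1)
Γ^θ_{r θ} = (-r^2 - 1)/(r^3 - r)
Ricci tensor (R_{ij} = R^k_{ikj}): R_{rr} = -4/(r^2 - 1)^2, R_{rθ} = 0, R_{θθ} = -4*r^2/(r^2 - 1)^2
Inverse metric: g^{rr} = (1 - r^2)^2/4, g^{θθ} = (1 - r^2)^2/(4*r^2)
R = g^{ij} R_{ij} = ((1 - r^2)^2/4)(-4/(r^2 - 1)^2) + ((1 - r^2)^2/(4*r^2))(-4*r^2/(r^2 - 1)^2) = -2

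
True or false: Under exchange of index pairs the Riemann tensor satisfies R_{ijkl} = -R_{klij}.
The pair-exchange symmetry has a plus sign: R_{ijkl} = +R_{klij}.
False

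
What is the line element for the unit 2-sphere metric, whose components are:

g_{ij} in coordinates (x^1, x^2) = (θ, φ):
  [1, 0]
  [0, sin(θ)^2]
ds^2 = g_{ij} dx^i dx^j; only the non-zero components contribute.
ds^2 = dθ^2 + sin(θ)^2 dφ^2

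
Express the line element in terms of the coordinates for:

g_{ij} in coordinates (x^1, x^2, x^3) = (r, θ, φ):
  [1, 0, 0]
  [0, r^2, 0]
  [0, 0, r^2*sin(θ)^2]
ds^2 = g_{ij} dx^i dx^j; only the non-zero components contribute.
ds^2 = dr^2 + r^2 dθ^2 + r^2*sin(θ)^2 dφ^2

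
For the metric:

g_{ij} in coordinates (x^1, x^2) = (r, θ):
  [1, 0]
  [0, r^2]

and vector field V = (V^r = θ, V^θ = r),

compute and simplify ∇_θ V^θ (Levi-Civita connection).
Non-zero Christoffel symbols:
Γ^r_{θ θ} = -r
Γ^θ_{r θ} = 1/r
∇_θ V^θ = ∂_θ V^θ + Γ^θ_{θ j} V^j
  = (0) + (1/r)(θ) + (0)(r)
  = θ/r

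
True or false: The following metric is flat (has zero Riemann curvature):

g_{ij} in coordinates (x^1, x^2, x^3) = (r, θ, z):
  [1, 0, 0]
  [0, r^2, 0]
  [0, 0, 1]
Non-zero Christoffel symbols:
Γ^r_{θ θ} = -r
Γ^θ_{r θ} = 1/r
Ricci tensor: R_{rr} = 0, R_{rθ} = 0, R_{rz} = 0, R_{θθ} = 0, R_{θz} = 0, R_{zz} = 0
All R_{ij} vanish; in 3 dimensions the Riemann tensor is fully determined by the Ricci tensor, so R^i_{jkl} = 0: the metric is flat (curvilinear coordinates on flat space).
True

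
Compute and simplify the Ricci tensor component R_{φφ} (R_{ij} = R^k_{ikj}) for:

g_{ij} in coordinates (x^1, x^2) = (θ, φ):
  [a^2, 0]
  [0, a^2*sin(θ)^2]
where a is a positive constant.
Non-zero Christoffel symbols (Γ^k_{ij} = Γ^k_{ji}):
Γ^θ_{φ φ} = -sin(2*θ)/2
Γ^φ_{θ φ} = 1/tan(θ)
R^θ_{φ θ φ} = ∂_θ Γ^θ_{φ φ} - ∂_φ Γ^θ_{φ θ} + Γ^θ_{θ m} Γ^m_{φ φ} - Γ^θ_{φ m} Γ^m_{φ θ}
  = (-cos(2*θ)) - (0) + (0) - (-cos(θ)^2) = sin(θ)^2
R^φ_{φ φ φ} = 0 (a repeated index in an antisymmetric pair)
R_{φφ} = R^θ_{φ θ φ} + R^φ_{φ φ φ} = (sin(θ)^2) + (0) = sin(θ)^2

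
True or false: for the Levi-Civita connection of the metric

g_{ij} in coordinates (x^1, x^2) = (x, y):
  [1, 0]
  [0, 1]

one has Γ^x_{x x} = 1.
Γ^x_{x x} = (1/2) g^{xx} (∂_x g_{xx} + ∂_x g_{xx} - ∂_x g_{xx}) = (1/2)(1)((0) + (0) - (0)) = 0
This differs from the proposed value 1.
False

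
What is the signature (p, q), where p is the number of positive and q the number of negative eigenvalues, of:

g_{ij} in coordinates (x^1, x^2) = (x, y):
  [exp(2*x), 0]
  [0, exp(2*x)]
The metric is diagonal, so its eigenvalues are the diagonal entries: exp(2*x), exp(2*x) (at a generic point, where coordinate-dependent entries are positive).
2 positive, 0 negative.
(2, 0) - Riemannian (positive definite)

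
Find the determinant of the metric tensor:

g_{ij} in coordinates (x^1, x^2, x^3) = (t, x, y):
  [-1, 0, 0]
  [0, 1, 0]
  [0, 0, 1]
Diagonal metric: det(g) = g_{11}·g_{22}·g_{33}
= (-1)·(1)·(1)
det(g) = -1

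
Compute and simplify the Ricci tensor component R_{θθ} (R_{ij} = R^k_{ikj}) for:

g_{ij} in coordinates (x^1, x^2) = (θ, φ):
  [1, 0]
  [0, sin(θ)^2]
Non-zero Christoffel symbols (Γ^k_{ij} = Γ^k_{ji}):
Γ^θ_{φ φ} = -sin(2*θ)/2
Γ^φ_{θ φ} = 1/tan(θ)
R^θ_{θ θ θ} = 0 (a repeated index in an antisymmetric pair)
R^φ_{θ φ θ} = ∂_φ Γ^φ_{θ θ} - ∂_θ Γ^φ_{θ φ} + Γ^φ_{φ m} Γ^m_{θ θ} - Γ^φ_{θ m} Γ^m_{θ φ}
  = (0) - (-1/sin(θ)^2) + (0) - (1/tan(θ)^2) = 1
R_{θθ} = R^θ_{θ θ θ} + R^φ_{θ φ θ} = (0) + (1) = 1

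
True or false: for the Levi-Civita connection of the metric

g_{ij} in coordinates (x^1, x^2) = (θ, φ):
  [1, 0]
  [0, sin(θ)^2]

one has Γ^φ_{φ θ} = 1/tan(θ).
Γ^φ_{φ θ} = (1/2) g^{φφ} (∂_φ g_{φθ} + ∂_θ g_{φφ} - ∂_φ g_{φθ}) = (1/2)(1/sin(θ)^2)((0) + (sin(2*θ)) - (0)) = 1/tan(θ)
This equals the proposed value 1/tan(θ).
True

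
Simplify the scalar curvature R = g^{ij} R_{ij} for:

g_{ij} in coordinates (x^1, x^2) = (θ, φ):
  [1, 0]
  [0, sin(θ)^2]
Non-zero Christoffel symbols (Γ^k_{ij} = Γ^k_{ji}):
Γ^θ_{φ φ} = -sin(2*θ)/2
Γ^φ_{θ φ} = 1/tan(θ)
Ricci tensor (R_{ij} = R^k_{ikj}): R_{θθ} = 1, R_{θφ} = 0, R_{φφ} = sin(θ)^2
Inverse metric: g^{θθ} = 1, g^{φφ} = 1/sin(θ)^2
R = g^{ij} R_{ij} = (1)(1) + (1/sin(θ)^2)(sin(θ)^2) = 2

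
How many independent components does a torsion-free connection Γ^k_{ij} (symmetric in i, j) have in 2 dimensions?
Γ^k_{ij} has n choices for the upper index and n(n+1)/2 independent symmetric lower index pairs.
Total = 2 × 2×3/2 = 2 × 3 = 6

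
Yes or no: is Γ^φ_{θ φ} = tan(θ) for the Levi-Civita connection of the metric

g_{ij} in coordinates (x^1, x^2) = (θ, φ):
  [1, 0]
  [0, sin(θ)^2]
Γ^φ_{θ φ} = (1/2) g^{φφ} (∂_θ g_{φφ} + ∂_φ g_{φθ} - ∂_φ g_{θφ}) = (1/2)(1/sin(θ)^2)((sin(2*θ)) + (0) - (0)) = 1/tan(θ)
This differs from the proposed value tan(θ).
No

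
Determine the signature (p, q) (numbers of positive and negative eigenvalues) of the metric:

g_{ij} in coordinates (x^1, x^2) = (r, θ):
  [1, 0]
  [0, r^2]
The metric is diagonal, so its eigenvalues are the diagonal entries: 1, r^2 (at a generic point, where coordinate-dependent entries are positive).
2 positive, 0 negative.
(2, 0) - Riemannian (positive definite)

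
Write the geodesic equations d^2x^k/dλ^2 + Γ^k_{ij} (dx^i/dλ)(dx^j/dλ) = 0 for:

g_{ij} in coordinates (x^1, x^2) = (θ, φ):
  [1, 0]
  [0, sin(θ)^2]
Geodesic equation: d^2x^k/dλ^2 + Γ^k_{ij} (dx^i/dλ)(dx^j/dλ) = 0.
Non-zero Christoffel symbols:
Γ^θ_{φ φ} = -sin(2*θ)/2
Γ^φ_{θ φ} = 1/tan(θ)
Substituting (the symmetric pair Γ^k_{ij}, Γ^k_{ji} combines into a factor 2):
d^2θ/dλ^2 - (sin(2*θ)/2) (dφ/dλ)^2 = 0
d^2φ/dλ^2 + (2/tan(θ)) (dθ/dλ)(dφ/dλ) = 0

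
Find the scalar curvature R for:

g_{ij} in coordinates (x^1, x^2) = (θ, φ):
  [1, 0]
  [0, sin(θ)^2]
Non-zero Christoffel symbols (Γ^k_{ij} = Γ^k_{ji}):
Γ^θ_{φ φ} = -sin(2*θ)/2
Γ^φ_{θ φ} = 1/tan(θ)
Ricci tensor (R_{ij} = R^k_{ikj}): R_{θθ} = 1, R_{θφ} = 0, R_{φφ} = sin(θ)^2
Inverse metric: g^{θθ} = 1, g^{φφ} = 1/sin(θ)^2
R = g^{ij} R_{ij} = (1)(1) + (1/sin(θ)^2)(sin(θ)^2) = 2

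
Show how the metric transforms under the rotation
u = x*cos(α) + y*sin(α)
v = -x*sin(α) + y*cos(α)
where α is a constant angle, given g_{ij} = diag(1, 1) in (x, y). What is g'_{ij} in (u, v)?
Invert the transformation: x = u*cos(α) - v*sin(α), y = u*sin(α) + v*cos(α)
g'_{ij} = (∂x^k/∂x'^i)(∂x^l/∂x'^j) g_{kl}; with g_{kl} = δ_{kl} this is Σ_k (∂x^k/∂x'^i)(∂x^k/∂x'^j).
Jacobian: ∂x/∂u = cos(α), ∂x/∂v = -sin(α), ∂y/∂u = sin(α), ∂y/∂v = cos(α)
g'_{uu} = (cos(α))(cos(α)) + (sin(α))(sin(α)) = 1
g'_{uv} = (cos(α))(-sin(α)) + (sin(α))(cos(α)) = 0
g'_{vv} = (-sin(α))(-sin(α)) + (cos(α))(cos(α)) = 1
g'_{ij} = diag(1, 1)
The Euclidean metric is invariant under rotations.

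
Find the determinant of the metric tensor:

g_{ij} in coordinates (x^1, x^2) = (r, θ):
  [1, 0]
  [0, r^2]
For a 2×2 metric: det(g) = g_{11}·g_{22} - g_{12}·g_{21}
= (1)·(r^2) - (0)·(0)
= r^2 - 0
det(g) = r^2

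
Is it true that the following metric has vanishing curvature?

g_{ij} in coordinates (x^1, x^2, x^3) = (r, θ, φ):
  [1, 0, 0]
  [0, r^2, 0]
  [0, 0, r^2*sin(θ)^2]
Non-zero Christoffel symbols:
Γ^r_{θ θ} = -r
Γ^r_{φ φ} = -r*sin(θ)^2
Γ^θ_{r θ} = 1/r
Γ^θ_{φ φ} = -sin(2*θ)/2
Γ^φ_{r φ} = 1/r
Γ^φ_{θ φ} = 1/tan(θ)
Ricci tensor: R_{rr} = 0, R_{rθ} = 0, R_{rφ} = 0, R_{θθ} = 0, R_{θφ} = 0, R_{φφ} = 0
All R_{ij} vanish; in 3 dimensions the Riemann tensor is fully determined by the Ricci tensor, so R^i_{jkl} = 0: the metric is flat (curvilinear coordinates on flat space).
Yes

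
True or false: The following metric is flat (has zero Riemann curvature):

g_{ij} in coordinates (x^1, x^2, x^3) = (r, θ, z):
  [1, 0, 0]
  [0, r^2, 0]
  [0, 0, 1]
Non-zero Christoffel symbols:
Γ^r_{θ θ} = -r
Γ^θ_{r θ} = 1/r
Ricci tensor: R_{rr} = 0, R_{rθ} = 0, R_{rz} = 0, R_{θθ} = 0, R_{θz} = 0, R_{zz} = 0
All R_{ij} vanish; in 3 dimensions the Riemann tensor is fully determined by the Ricci tensor, so R^i_{jkl} = 0: the metric is flat (curvilinear coordinates on flat space).
True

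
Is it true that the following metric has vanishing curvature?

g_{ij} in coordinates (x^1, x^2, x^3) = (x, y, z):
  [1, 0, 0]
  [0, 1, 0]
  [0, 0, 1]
All metric components are constant, so every Christoffel symbol vanishes and R^i_{jkl} = 0.
Yes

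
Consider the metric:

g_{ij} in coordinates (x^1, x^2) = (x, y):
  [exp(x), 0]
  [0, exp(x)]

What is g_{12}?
With x^1 = x, x^2 = y, g_{12} = g_{xy} is the row-1, column-2 entry of the matrix.
g_{12} = 0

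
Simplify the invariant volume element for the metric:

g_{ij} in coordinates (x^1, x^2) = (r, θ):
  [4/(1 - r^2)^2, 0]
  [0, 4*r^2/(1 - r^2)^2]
det(g) = 16*r^2/(1 - r^2)^4
√|det(g)| = 4*r/(r^2 - 1)^2
Volume element: dV = 4*r/(r^2 - 1)^2 dr dθ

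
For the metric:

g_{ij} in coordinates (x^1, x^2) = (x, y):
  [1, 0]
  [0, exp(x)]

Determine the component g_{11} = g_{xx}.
With x^1 = x, x^2 = y, g_{11} = g_{xx} is the row-1, column-1 entry of the matrix.
g_{11} = 1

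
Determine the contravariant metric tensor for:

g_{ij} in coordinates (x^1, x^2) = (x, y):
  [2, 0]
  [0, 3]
The metric is diagonal, so g^{ij} is diagonal with entries 1/g_{ii}: diag(1/2, 1/3).
g^{ij}:
  [1/2, 0]
  [0, 1/3]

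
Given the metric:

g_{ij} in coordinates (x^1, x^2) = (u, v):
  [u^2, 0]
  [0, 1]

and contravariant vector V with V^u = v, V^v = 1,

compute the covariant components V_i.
V_i = g_{ij} V^j:
V_u = (u^2)(v) + (0)(1) = u^2*v
V_v = (0)(v) + (1)(1) = 1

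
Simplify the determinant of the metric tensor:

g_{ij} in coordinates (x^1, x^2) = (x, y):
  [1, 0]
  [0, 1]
For a 2×2 metric: det(g) = g_{11}·g_{22} - g_{12}·g_{21}
= (1)·(1) - (0)·(0)
= 1 - 0
det(g) = 1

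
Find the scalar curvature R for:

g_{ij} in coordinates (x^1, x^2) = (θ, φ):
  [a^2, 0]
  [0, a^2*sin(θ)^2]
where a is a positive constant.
Non-zero Christoffel symbols (Γ^k_{ij} = Γ^k_{ji}):
Γ^θ_{φ φ} = -sin(2*θ)/2
Γ^φ_{θ φ} = 1/tan(θ)
Ricci tensor (R_{ij} = R^k_{ikj}): R_{θθ} = 1, R_{θφ} = 0, R_{φφ} = sin(θ)^2
Inverse metric: g^{θθ} = 1/a^2, g^{φφ} = 1/(a^2*sin(θ)^2)
R = g^{ij} R_{ij} = (1/a^2)(1) + (1/(a^2*sin(θ)^2))(sin(θ)^2) = 2/a^2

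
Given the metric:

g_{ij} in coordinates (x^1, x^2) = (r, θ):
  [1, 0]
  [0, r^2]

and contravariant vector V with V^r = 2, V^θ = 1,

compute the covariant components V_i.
V_i = g_{ij} V^j:
V_r = (1)(2) + (0)(1) = 2
V_θ = (0)(2) + (r^2)(1) = r^2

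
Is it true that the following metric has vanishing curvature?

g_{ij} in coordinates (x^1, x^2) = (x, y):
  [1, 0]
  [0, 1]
All metric components are constant, so every Christoffel symbol vanishes and R^i_{jkl} = 0.
Yes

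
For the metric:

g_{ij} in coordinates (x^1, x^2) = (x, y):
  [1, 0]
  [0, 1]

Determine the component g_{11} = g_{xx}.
With x^1 = x, x^2 = y, g_{11} = g_{xx} is the row-1, column-1 entry of the matrix.
g_{11} = 1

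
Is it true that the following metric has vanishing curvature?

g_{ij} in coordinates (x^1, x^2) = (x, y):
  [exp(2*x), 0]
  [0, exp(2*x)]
Non-zero Christoffel symbols:
Γ^x_{x x} = 1
Γ^x_{y y} = -1
Γ^y_{x y} = 1
Ricci tensor: R_{xx} = 0, R_{xy} = 0, R_{yy} = 0
All R_{ij} vanish; in 2 dimensions the Riemann tensor is fully determined by the Ricci tensor, so R^i_{jkl} = 0: the metric is flat (curvilinear coordinates on flat space).
Yes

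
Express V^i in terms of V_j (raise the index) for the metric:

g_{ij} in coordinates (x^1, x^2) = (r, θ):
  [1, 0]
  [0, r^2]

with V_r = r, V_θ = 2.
Inverse metric (diagonal): g^{rr} = 1, g^{θθ} = 1/r^2
V^i = g^{ij} V_j:
V^r = (1)(r) + (0)(2) = r
V^θ = (0)(r) + (1/r^2)(2) = 2/r^2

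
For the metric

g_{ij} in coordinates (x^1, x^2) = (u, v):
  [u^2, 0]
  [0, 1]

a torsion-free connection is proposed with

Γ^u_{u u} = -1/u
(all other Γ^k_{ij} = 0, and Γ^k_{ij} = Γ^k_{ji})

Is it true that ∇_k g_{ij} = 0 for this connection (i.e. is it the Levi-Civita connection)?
Using ∇_k g_{ij} = ∂_k g_{ij} - Γ^m_{ki} g_{mj} - Γ^m_{kj} g_{im}:
∇_u g_{uu} = (2*u) - (-u) - (-u) = 4*u ≠ 0
So the connection is not metric compatible (it is not the Levi-Civita connection).
No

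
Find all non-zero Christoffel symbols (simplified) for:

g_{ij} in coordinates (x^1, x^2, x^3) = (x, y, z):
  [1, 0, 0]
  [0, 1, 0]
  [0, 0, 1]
Using Γ^k_{ij} = (1/2) g^{km} (∂_i g_{mj} + ∂_j g_{mi} - ∂_m g_{ij}); the metric is diagonal, so only the m = k term contributes.
Every metric component is constant, so all ∂_m g_{ij} = 0 and every Christoffel symbol vanishes.
All Christoffel symbols are zero.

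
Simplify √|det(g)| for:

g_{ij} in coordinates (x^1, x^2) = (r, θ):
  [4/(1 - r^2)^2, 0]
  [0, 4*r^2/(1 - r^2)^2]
det(g) = 16*r^2/(1 - r^2)^4
√|det(g)| = 4*r/(r^2 - 1)^2
Volume element: dV = 4*r/(r^2 - 1)^2 dr dθ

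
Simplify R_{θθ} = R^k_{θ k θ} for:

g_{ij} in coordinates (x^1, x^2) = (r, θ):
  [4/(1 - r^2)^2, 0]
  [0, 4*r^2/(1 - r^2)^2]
Non-zero Christoffel symbols (Γ^k_{ij} = Γ^k_{ji}):
Γ^r_{r r} = 2*r/(1 - r^2)
Γ^r_{θ θ} = (r^3 + r)/(r^2 - 1)
Γ^θ_{r θ} = (-r^2 - 1)/(r^3 - r)
R^r_{θ r θ} = ∂_r Γ^r_{θ θ} - ∂_θ Γ^r_{θ r} + Γ^r_{r m} Γ^m_{θ θ} - Γ^r_{θ m} Γ^m_{θ r}
  = ((r^4 - 4*r^2 - 1)/(r^2 - 1)^2) - (0) + (-2*r^2*(r^2 + 1)/(r^2 - 1)^2) - (-(r^2 + 1)^2/(r^2 - 1)^2) = -4*r^2/(r^2 - 1)^2
R^θ_{θ θ θ} = 0 (a repeated index in an antisymmetric pair)
R_{θθ} = R^r_{θ r θ} + R^θ_{θ θ θ} = (-4*r^2/(r^2 - 1)^2) + (0) = -4*r^2/(r^2 - 1)^2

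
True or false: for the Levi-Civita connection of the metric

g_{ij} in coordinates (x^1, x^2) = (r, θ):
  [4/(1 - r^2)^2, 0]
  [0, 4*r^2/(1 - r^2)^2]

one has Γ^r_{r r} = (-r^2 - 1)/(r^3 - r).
Γ^r_{r r} = (1/2) g^{rr} (∂_r g_{rr} + ∂_r g_{rr} - ∂_r g_{rr}) = (1/2)((1 - r^2)^2/4)((16*r/(1 - r^2)^3) + (16*r/(1 - r^2)^3) - (16*r/(1 - r^2)^3)) = 2*r/(1 - r^2)
This differs from the proposed value (-r^2 - 1)/(r^3 - r).
False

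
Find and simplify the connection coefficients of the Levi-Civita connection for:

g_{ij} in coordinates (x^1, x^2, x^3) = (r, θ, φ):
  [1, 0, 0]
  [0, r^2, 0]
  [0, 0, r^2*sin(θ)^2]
Using Γ^k_{ij} = (1/2) g^{km} (∂_i g_{mj} + ∂_j g_{mi} - ∂_m g_{ij}); the metric is diagonal, so only the m = k term contributes.
Non-zero symbols (using the symmetry Γ^k_{ij} = Γ^k_{ji}):
Γ^r_{θ θ} = (1/2) g^{rr} (∂_θ g_{rθ} + ∂_θ g_{rθ} - ∂_r g_{θθ}) = (1/2)(1)((0) + (0) - (2*r)) = -r
Γ^r_{φ φ} = (1/2) g^{rr} (∂_φ g_{rφ} + ∂_φ g_{rφ} - ∂_r g_{φφ}) = (1/2)(1)((0) + (0) - (2*r*sin(θ)^2)) = -r*sin(θ)^2
Γ^θ_{r θ} = (1/2) g^{θθ} (∂_r g_{θθ} + ∂_θ g_{θr} - ∂_θ g_{rθ}) = (1/2)(1/r^2)((2*r) + (0) - (0)) = 1/r
Γ^θ_{φ φ} = (1/2) g^{θθ} (∂_φ g_{θφ} + ∂_φ g_{θφ} - ∂_θ g_{φφ}) = (1/2)(1/r^2)((0) + (0) - (r^2*sin(2*θ))) = -sin(2*θ)/2
Γ^φ_{r φ} = (1/2) g^{φφ} (∂_r g_{φφ} + ∂_φ g_{φr} - ∂_φ g_{rφ}) = (1/2)(1/(r^2*sin(θ)^2))((2*r*sin(θ)^2) + (0) - (0)) = 1/r
Γ^φ_{θ φ} = (1/2) g^{φφ} (∂_θ g_{φφ} + ∂_φ g_{φθ} - ∂_φ g_{θφ}) = (1/2)(1/(r^2*sin(θ)^2))((r^2*sin(2*θ)) + (0) - (0)) = 1/tan(θ)
All other Christoffel symbols are zero.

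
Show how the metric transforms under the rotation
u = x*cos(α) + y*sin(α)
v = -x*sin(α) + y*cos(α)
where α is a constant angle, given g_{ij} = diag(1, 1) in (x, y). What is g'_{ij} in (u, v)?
Invert the transformation: x = u*cos(α) - v*sin(α), y = u*sin(α) + v*cos(α)
g'_{ij} = (∂x^k/∂x'^i)(∂x^l/∂x'^j) g_{kl}; with g_{kl} = δ_{kl} this is Σ_k (∂x^k/∂x'^i)(∂x^k/∂x'^j).
Jacobian: ∂x/∂u = cos(α), ∂x/∂v = -sin(α), ∂y/∂u = sin(α), ∂y/∂v = cos(α)
g'_{uu} = (cos(α))(cos(α)) + (sin(α))(sin(α)) = 1
g'_{uv} = (cos(α))(-sin(α)) + (sin(α))(cos(α)) = 0
g'_{vv} = (-sin(α))(-sin(α)) + (cos(α))(cos(α)) = 1
g'_{ij} = diag(1, 1)
The Euclidean metric is invariant under rotations.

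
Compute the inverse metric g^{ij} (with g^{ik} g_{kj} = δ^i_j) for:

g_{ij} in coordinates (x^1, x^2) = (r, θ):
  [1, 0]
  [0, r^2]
The metric is diagonal, so g^{ij} is diagonal with entries 1/g_{ii}: diag(1, 1/(r^2)).
g^{ij}:
  [1, 0]
  [0, 1/r^2]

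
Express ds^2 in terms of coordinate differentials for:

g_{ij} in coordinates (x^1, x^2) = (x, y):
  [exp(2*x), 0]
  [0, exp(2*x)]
ds^2 = g_{ij} dx^i dx^j; only the non-zero components contribute.
ds^2 = exp(2*x) dx^2 + exp(2*x) dy^2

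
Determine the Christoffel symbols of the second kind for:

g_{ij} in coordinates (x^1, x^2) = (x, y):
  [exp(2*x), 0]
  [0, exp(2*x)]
Using Γ^k_{ij} = (1/2) g^{km} (∂_i g_{mj} + ∂_j g_{mi} - ∂_m g_{ij}); the metric is diagonal, so only the m = k term contributes.
Non-zero symbols (using the symmetry Γ^k_{ij} = Γ^k_{ji}):
Γ^x_{x x} = (1/2) g^{xx} (∂_x g_{xx} + ∂_x g_{xx} - ∂_x g_{xx}) = (1/2)(exp(-2*x))((2*exp(2*x)) + (2*exp(2*x)) - (2*exp(2*x))) = 1
Γ^x_{y y} = (1/2) g^{xx} (∂_y g_{xy} + ∂_y g_{xy} - ∂_x g_{yy}) = (1/2)(exp(-2*x))((0) + (0) - (2*exp(2*x))) = -1
Γ^y_{x y} = (1/2) g^{yy} (∂_x g_{yy} + ∂_y g_{yx} - ∂_y g_{xy}) = (1/2)(exp(-2*x))((2*exp(2*x)) + (0) - (0)) = 1
All other Christoffel symbols are zero.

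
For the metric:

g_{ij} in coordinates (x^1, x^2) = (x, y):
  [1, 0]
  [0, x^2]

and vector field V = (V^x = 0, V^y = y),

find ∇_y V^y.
Non-zero Christoffel symbols:
Γ^x_{y y} = -x
Γ^y_{x y} = 1/x
∇_y V^y = ∂_y V^y + Γ^y_{y j} V^j
  = (1) + (1/x)(0) + (0)(y)
  = 1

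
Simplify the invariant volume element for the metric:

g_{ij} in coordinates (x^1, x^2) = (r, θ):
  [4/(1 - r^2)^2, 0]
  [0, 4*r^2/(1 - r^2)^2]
det(g) = 16*r^2/(1 - r^2)^4
√|det(g)| = 4*r/(r^2 - 1)^2
Volume element: dV = 4*r/(r^2 - 1)^2 dr dθ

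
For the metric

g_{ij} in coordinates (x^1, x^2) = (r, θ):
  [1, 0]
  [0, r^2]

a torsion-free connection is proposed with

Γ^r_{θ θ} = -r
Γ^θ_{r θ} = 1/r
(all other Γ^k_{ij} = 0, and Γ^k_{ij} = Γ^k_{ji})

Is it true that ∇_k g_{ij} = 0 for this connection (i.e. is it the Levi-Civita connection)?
Using ∇_k g_{ij} = ∂_k g_{ij} - Γ^m_{ki} g_{mj} - Γ^m_{kj} g_{im}:
e.g. ∇_r g_{θθ} = (2*r) - (r) - (r) = 0
Every component ∇_k g_{ij} vanishes: the connection is metric compatible.
Yes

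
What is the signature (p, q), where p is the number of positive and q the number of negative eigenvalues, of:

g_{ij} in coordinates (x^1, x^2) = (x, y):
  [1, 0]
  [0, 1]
The metric is diagonal, so its eigenvalues are the diagonal entries: 1, 1 (at a generic point, where coordinate-dependent entries are positive).
2 positive, 0 negative.
(2, 0) - Riemannian (positive definite)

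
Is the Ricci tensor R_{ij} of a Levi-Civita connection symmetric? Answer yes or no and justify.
R_{ij} = R^k_{ikj}; the pair symmetry R_{kilj} = R_{ljki} gives R_{ij} = R_{ji}.
Yes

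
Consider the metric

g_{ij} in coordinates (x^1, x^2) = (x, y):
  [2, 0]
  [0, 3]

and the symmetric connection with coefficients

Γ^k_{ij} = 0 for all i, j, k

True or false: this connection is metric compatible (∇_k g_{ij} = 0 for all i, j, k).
Using ∇_k g_{ij} = ∂_k g_{ij} - Γ^m_{ki} g_{mj} - Γ^m_{kj} g_{im}:
e.g. ∇_y g_{yy} = (0) - (0) - (0) = 0
Every component ∇_k g_{ij} vanishes: the connection is metric compatible.
True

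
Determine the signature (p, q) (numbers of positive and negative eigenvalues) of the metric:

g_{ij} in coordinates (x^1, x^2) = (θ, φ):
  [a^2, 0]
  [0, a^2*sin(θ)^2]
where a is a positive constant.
The metric is diagonal, so its eigenvalues are the diagonal entries: a^2, a^2*sin(θ)^2 (at a generic point, where coordinate-dependent entries are positive).
2 positive, 0 negative.
(2, 0) - Riemannian (positive definite)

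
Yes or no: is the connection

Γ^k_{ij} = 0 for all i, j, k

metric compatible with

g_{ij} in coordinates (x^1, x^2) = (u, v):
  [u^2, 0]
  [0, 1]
Using ∇_k g_{ij} = ∂_k g_{ij} - Γ^m_{ki} g_{mj} - Γ^m_{kj} g_{im}:
∇_u g_{uu} = (2*u) - (0) - (0) = 2*u ≠ 0
So the connection is not metric compatible (it is not the Levi-Civita connection).
No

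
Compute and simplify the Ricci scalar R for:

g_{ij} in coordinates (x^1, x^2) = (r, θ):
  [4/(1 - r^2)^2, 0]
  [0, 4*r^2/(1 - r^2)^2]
Non-zero Christoffel symbols (Γ^k_{ij} = Γ^k_{ji}):
Γ^r_{r r} = 2*r/(1 - r^2)
Γ^r_{θ θ} = (r^3 + r)/(r^2 - 1)
Γ^θ_{r θ} = (-r^2 - 1)/(r^3 - r)
Ricci tensor (R_{ij} = R^k_{ikj}): R_{rr} = -4/(r^2 - 1)^2, R_{rθ} = 0, R_{θθ} = -4*r^2/(r^2 - 1)^2
Inverse metric: g^{rr} = (1 - r^2)^2/4, g^{θθ} = (1 - r^2)^2/(4*r^2)
R = g^{ij} R_{ij} = ((1 - r^2)^2/4)(-4/(r^2 - 1)^2) + ((1 - r^2)^2/(4*r^2))(-4*r^2/(r^2 - 1)^2) = -2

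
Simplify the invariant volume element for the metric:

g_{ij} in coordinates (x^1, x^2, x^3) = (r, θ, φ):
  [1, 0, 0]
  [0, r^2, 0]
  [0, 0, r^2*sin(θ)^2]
det(g) = r^4*sin(θ)^2
√|det(g)| = r^2*sin(θ) (taking 0 < θ < π so that |sin(θ)| = sin(θ))
Volume element: dV = r^2*sin(θ) dr dθ dφ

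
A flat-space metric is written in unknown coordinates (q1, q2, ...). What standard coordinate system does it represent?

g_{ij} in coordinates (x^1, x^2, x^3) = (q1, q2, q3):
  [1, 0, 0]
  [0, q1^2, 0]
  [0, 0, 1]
The line element ds^2 = dq1^2 + q1^2 dq2^2 + dq3^2 is dr^2 + r^2 dθ^2 + dz^2 with q1 = r, q2 = θ, q3 = z.
cylindrical coordinates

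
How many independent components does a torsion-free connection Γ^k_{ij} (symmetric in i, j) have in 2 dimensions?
Γ^k_{ij} has n choices for the upper index and n(n+1)/2 independent symmetric lower index pairs.
Total = 2 × 2×3/2 = 2 × 3 = 6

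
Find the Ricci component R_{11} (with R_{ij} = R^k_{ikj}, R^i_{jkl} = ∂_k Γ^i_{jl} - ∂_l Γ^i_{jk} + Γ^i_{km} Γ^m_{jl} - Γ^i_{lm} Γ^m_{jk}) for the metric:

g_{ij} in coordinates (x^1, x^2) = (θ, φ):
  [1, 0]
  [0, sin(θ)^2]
Non-zero Christoffel symbols (Γ^k_{ij} = Γ^k_{ji}):
Γ^θ_{φ φ} = -sin(2*θ)/2
Γ^φ_{θ φ} = 1/tan(θ)
R^θ_{θ θ θ} = 0 (a repeated index in an antisymmetric pair)
R^φ_{θ φ θ} = ∂_φ Γ^φ_{θ θ} - ∂_θ Γ^φ_{θ φ} + Γ^φ_{φ m} Γ^m_{θ θ} - Γ^φ_{θ m} Γ^m_{θ φ}
  = (0) - (-1/sin(θ)^2) + (0) - (1/tan(θ)^2) = 1
R_{θθ} = R^θ_{θ θ θ} + R^φ_{θ φ θ} = (0) + (1) = 1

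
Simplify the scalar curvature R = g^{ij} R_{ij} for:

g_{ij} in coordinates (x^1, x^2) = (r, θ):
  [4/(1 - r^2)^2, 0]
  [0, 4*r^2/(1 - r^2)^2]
Non-zero Christoffel symbols (Γ^k_{ij} = Γ^k_{ji}):
Γ^r_{r r} = 2*r/(1 - r^2)
Γ^r_{θ θ} = (r^3 + r)/(r^2 - 1)
Γ^θ_{r θ} = (-r^2 - 1)/(r^3 - r)
Ricci tensor (R_{ij} = R^k_{ikj}): R_{rr} = -4/(r^2 - 1)^2, R_{rθ} = 0, R_{θθ} = -4*r^2/(r^2 - 1)^2
Inverse metric: g^{rr} = (1 - r^2)^2/4, g^{θθ} = (1 - r^2)^2/(4*r^2)
R = g^{ij} R_{ij} = ((1 - r^2)^2/4)(-4/(r^2 - 1)^2) + ((1 - r^2)^2/(4*r^2))(-4*r^2/(r^2 - 1)^2) = -2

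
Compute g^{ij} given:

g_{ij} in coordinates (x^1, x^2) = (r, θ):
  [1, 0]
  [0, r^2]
The metric is diagonal, so g^{ij} is diagonal with entries 1/g_{ii}: diag(1, 1/(r^2)).
g^{ij}:
  [1, 0]
  [0, 1/r^2]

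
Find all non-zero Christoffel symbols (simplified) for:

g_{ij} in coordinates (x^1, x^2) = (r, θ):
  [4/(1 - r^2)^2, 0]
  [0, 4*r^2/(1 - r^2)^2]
Using Γ^k_{ij} = (1/2) g^{km} (∂_i g_{mj} + ∂_j g_{mi} - ∂_m g_{ij}); the metric is diagonal, so only the m = k term contributes.
Non-zero symbols (using the symmetry Γ^k_{ij} = Γ^k_{ji}):
Γ^r_{r r} = (1/2) g^{rr} (∂_r g_{rr} + ∂_r g_{rr} - ∂_r g_{rr}) = (1/2)((1 - r^2)^2/4)((16*r/(1 - r^2)^3) + (16*r/(1 - r^2)^3) - (16*r/(1 - r^2)^3)) = 2*r/(1 - r^2)
Γ^r_{θ θ} = (1/2) g^{rr} (∂_θ g_{rθ} + ∂_θ g_{rθ} - ∂_r g_{θθ}) = (1/2)((1 - r^2)^2/4)((0) + (0) - (-8*(r^3 + r)/(r^2 - 1)^3)) = (r^3 + r)/(r^2 - 1)
Γ^θ_{r θ} = (1/2) g^{θθ} (∂_r g_{θθ} + ∂_θ g_{θr} - ∂_θ g_{rθ}) = (1/2)((1 - r^2)^2/(4*r^2))((-8*(r^3 + r)/(r^2 - 1)^3) + (0) - (0)) = (-r^2 - 1)/(r^3 - r)
All other Christoffel symbols are zero.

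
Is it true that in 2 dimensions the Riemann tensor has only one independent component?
The number of independent components is n^2(n^2-1)/12 = 4·3/12 = 1 for n = 2 (e.g. R_{1212}).
Yes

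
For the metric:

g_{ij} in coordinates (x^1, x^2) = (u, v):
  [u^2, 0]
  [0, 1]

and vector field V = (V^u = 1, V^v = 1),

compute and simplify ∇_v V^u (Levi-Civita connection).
Non-zero Christoffel symbols:
Γ^u_{u u} = 1/u
∇_v V^u = ∂_v V^u + Γ^u_{v j} V^j
  = (0) + (0)(1) + (0)(1)
  = 0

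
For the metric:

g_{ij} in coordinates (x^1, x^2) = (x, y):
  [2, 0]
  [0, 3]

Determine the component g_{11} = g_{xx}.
With x^1 = x, x^2 = y, g_{11} = g_{xx} is the row-1, column-1 entry of the matrix.
g_{11} = 2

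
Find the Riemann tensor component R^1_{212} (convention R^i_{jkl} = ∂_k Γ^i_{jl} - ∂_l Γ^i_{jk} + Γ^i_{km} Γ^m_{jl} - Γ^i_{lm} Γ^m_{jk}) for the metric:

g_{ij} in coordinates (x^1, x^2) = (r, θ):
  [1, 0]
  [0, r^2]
Non-zero Christoffel symbols (Γ^k_{ij} = Γ^k_{ji}):
Γ^r_{θ θ} = -r
Γ^θ_{r θ} = 1/r
R^r_{θ r θ} = ∂_r Γ^r_{θ θ} - ∂_θ Γ^r_{θ r} + Γ^r_{r m} Γ^m_{θ θ} - Γ^r_{θ m} Γ^m_{θ r}
  = (-1) - (0) + (0) - (-1) = 0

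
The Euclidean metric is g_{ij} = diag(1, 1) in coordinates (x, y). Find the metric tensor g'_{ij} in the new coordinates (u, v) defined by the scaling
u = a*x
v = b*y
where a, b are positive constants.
Invert the transformation: x = u/a, y = v/b
g'_{ij} = (∂x^k/∂x'^i)(∂x^l/∂x'^j) g_{kl}; with g_{kl} = δ_{kl} this is Σ_k (∂x^k/∂x'^i)(∂x^k/∂x'^j).
Jacobian: ∂x/∂u = 1/a, ∂x/∂v = 0, ∂y/∂u = 0, ∂y/∂v = 1/b
g'_{uu} = (1/a)(1/a) + (0)(0) = 1/a^2
g'_{uv} = (1/a)(0) + (0)(1/b) = 0
g'_{vv} = (0)(0) + (1/b)(1/b) = 1/b^2
g'_{ij} = diag(1/a^2, 1/b^2)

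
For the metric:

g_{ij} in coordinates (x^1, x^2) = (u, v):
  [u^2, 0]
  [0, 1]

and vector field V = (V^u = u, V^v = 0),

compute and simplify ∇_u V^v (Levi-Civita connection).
Non-zero Christoffel symbols:
Γ^u_{u u} = 1/u
∇_u V^v = ∂_u V^v + Γ^v_{u j} V^j
  = (0) + (0)(u) + (0)(0)
  = 0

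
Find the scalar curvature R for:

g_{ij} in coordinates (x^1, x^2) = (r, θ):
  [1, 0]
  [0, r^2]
Non-zero Christoffel symbols (Γ^k_{ij} = Γ^k_{ji}):
Γ^r_{θ θ} = -r
Γ^θ_{r θ} = 1/r
Ricci tensor (R_{ij} = R^k_{ikj}): R_{rr} = 0, R_{rθ} = 0, R_{θθ} = 0
Inverse metric: g^{rr} = 1, g^{θθ} = 1/r^2
R = g^{ij} R_{ij} = (1)(0) + (1/r^2)(0) = 0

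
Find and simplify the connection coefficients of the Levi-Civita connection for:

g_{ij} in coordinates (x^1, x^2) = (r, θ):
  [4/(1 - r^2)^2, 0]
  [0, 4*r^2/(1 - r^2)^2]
Using Γ^k_{ij} = (1/2) g^{km} (∂_i g_{mj} + ∂_j g_{mi} - ∂_m g_{ij}); the metric is diagonal, so only the m = k term contributes.
Non-zero symbols (using the symmetry Γ^k_{ij} = Γ^k_{ji}):
Γ^r_{r r} = (1/2) g^{rr} (∂_r g_{rr} + ∂_r g_{rr} - ∂_r g_{rr}) = (1/2)((1 - r^2)^2/4)((16*r/(1 - r^2)^3) + (16*r/(1 - r^2)^3) - (16*r/(1 - r^2)^3)) = 2*r/(1 - r^2)
Γ^r_{θ θ} = (1/2) g^{rr} (∂_θ g_{rθ} + ∂_θ g_{rθ} - ∂_r g_{θθ}) = (1/2)((1 - r^2)^2/4)((0) + (0) - (-8*(r^3 + r)/(r^2 - 1)^3)) = (r^3 + r)/(r^2 - 1)
Γ^θ_{r θ} = (1/2) g^{θθ} (∂_r g_{θθ} + ∂_θ g_{θr} - ∂_θ g_{rθ}) = (1/2)((1 - r^2)^2/(4*r^2))((-8*(r^3 + r)/(r^2 - 1)^3) + (0) - (0)) = (-r^2 - 1)/(r^3 - r)
All other Christoffel symbols are zero.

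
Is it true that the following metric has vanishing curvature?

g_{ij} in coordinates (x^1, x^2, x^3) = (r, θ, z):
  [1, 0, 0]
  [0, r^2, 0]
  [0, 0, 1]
Non-zero Christoffel symbols:
Γ^r_{θ θ} = -r
Γ^θ_{r θ} = 1/r
Ricci tensor: R_{rr} = 0, R_{rθ} = 0, R_{rz} = 0, R_{θθ} = 0, R_{θz} = 0, R_{zz} = 0
All R_{ij} vanish; in 3 dimensions the Riemann tensor is fully determined by the Ricci tensor, so R^i_{jkl} = 0: the metric is flat (curvilinear coordinates on flat space).
Yes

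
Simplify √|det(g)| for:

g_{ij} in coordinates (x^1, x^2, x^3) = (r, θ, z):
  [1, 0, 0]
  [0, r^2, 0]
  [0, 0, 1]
det(g) = r^2
√|det(g)| = r
Volume element: dV = r dr dθ dz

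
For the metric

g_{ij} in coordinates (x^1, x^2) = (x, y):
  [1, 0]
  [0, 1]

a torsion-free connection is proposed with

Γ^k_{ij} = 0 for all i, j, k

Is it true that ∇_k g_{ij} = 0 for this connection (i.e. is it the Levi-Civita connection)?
Using ∇_k g_{ij} = ∂_k g_{ij} - Γ^m_{ki} g_{mj} - Γ^m_{kj} g_{im}:
e.g. ∇_x g_{yy} = (0) - (0) - (0) = 0
Every component ∇_k g_{ij} vanishes: the connection is metric compatible.
Yes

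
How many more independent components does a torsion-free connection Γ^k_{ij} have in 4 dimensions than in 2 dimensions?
Independent components in n dimensions: n × n(n+1)/2 = n^2(n+1)/2.
4D: 4 × 10 = 40
2D: 2 × 3 = 6
Difference = 40 - 6 = 34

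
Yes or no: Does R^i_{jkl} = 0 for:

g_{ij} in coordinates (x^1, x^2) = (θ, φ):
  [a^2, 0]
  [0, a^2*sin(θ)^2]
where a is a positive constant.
Non-zero Christoffel symbols:
Γ^θ_{φ φ} = -sin(2*θ)/2
Γ^φ_{θ φ} = 1/tan(θ)
Ricci tensor: R_{θθ} = 1, R_{θφ} = 0, R_{φφ} = sin(θ)^2
The Ricci tensor is non-zero, so the Riemann tensor is non-zero: not flat.
No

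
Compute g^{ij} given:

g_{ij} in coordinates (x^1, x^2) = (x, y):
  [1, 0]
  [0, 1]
The metric is diagonal, so g^{ij} is diagonal with entries 1/g_{ii}: diag(1, 1).
g^{ij}:
  [1, 0]
  [0, 1]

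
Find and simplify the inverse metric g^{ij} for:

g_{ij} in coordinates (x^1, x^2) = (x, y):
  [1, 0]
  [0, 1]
The metric is diagonal, so g^{ij} is diagonal with entries 1/g_{ii}: diag(1, 1).
g^{ij}:
  [1, 0]
  [0, 1]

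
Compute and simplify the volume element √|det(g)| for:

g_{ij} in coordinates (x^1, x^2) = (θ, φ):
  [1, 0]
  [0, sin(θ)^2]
det(g) = sin(θ)^2
√|det(g)| = sin(θ) (taking 0 < θ < π so that |sin(θ)| = sin(θ))
Volume element: dV = sin(θ) dθ dφ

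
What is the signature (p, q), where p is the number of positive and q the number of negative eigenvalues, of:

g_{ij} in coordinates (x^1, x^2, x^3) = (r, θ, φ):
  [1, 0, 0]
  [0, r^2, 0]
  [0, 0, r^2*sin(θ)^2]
The metric is diagonal, so its eigenvalues are the diagonal entries: 1, r^2, r^2*sin(θ)^2 (at a generic point, where coordinate-dependent entries are positive).
3 positive, 0 negative.
(3, 0) - Riemannian (positive definite)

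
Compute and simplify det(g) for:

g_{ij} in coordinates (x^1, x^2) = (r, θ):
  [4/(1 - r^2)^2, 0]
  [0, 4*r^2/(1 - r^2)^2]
For a 2×2 metric: det(g) = g_{11}·g_{22} - g_{12}·g_{21}
= (4/(1 - r^2)^2)·(4*r^2/(1 - r^2)^2) - (0)·(0)
= 16*r^2/(1 - r^2)^4 - 0
det(g) = 16*r^2/(1 - r^2)^4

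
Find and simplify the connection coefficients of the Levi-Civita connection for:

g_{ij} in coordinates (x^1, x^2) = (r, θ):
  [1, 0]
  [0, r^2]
Using Γ^k_{ij} = (1/2) g^{km} (∂_i g_{mj} + ∂_j g_{mi} - ∂_m g_{ij}); the metric is diagonal, so only the m = k term contributes.
Non-zero symbols (using the symmetry Γ^k_{ij} = Γ^k_{ji}):
Γ^r_{θ θ} = (1/2) g^{rr} (∂_θ g_{rθ} + ∂_θ g_{rθ} - ∂_r g_{θθ}) = (1/2)(1)((0) + (0) - (2*r)) = -r
Γ^θ_{r θ} = (1/2) g^{θθ} (∂_r g_{θθ} + ∂_θ g_{θr} - ∂_θ g_{rθ}) = (1/2)(1/r^2)((2*r) + (0) - (0)) = 1/r
All other Christoffel symbols are zero.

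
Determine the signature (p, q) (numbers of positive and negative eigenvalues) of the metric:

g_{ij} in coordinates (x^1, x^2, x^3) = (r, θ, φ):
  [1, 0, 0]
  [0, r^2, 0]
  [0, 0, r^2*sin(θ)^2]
The metric is diagonal, so its eigenvalues are the diagonal entries: 1, r^2, r^2*sin(θ)^2 (at a generic point, where coordinate-dependent entries are positive).
3 positive, 0 negative.
(3, 0) - Riemannian (positive definite)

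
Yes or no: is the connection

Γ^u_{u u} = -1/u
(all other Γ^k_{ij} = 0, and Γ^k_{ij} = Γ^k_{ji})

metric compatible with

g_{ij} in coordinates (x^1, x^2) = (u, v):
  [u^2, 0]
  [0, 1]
Using ∇_k g_{ij} = ∂_k g_{ij} - Γ^m_{ki} g_{mj} - Γ^m_{kj} g_{im}:
∇_u g_{uu} = (2*u) - (-u) - (-u) = 4*u ≠ 0
So the connection is not metric compatible (it is not the Levi-Civita connection).
No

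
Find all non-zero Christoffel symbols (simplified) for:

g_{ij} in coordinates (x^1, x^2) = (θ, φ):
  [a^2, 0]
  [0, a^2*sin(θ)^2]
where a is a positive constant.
Using Γ^k_{ij} = (1/2) g^{km} (∂_i g_{mj} + ∂_j g_{mi} - ∂_m g_{ij}); the metric is diagonal, so only the m = k term contributes.
Non-zero symbols (using the symmetry Γ^k_{ij} = Γ^k_{ji}):
Γ^θ_{φ φ} = (1/2) g^{θθ} (∂_φ g_{θφ} + ∂_φ g_{θφ} - ∂_θ g_{φφ}) = (1/2)(1/a^2)((0) + (0) - (a^2*sin(2*θ))) = -sin(2*θ)/2
Γ^φ_{θ φ} = (1/2) g^{φφ} (∂_θ g_{φφ} + ∂_φ g_{φθ} - ∂_φ g_{θφ}) = (1/2)(1/(a^2*sin(θ)^2))((a^2*sin(2*θ)) + (0) - (0)) = 1/tan(θ)
All other Christoffel symbols are zero.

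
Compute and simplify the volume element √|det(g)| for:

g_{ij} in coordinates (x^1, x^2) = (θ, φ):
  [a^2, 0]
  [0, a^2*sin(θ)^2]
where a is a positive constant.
det(g) = a^4*sin(θ)^2
√|det(g)| = a^2*sin(θ) (taking 0 < θ < π so that |sin(θ)| = sin(θ))
Volume element: dV = a^2*sin(θ) dθ dφ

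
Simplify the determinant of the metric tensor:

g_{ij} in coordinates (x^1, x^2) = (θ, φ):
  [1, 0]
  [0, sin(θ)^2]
For a 2×2 metric: det(g) = g_{11}·g_{22} - g_{12}·g_{21}
= (1)·(sin(θ)^2) - (0)·(0)
= sin(θ)^2 - 0
det(g) = sin(θ)^2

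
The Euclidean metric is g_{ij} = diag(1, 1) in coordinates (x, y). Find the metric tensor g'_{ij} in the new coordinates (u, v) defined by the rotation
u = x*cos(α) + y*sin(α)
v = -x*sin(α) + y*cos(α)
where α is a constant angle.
Invert the transformation: x = u*cos(α) - v*sin(α), y = u*sin(α) + v*cos(α)
g'_{ij} = (∂x^k/∂x'^i)(∂x^l/∂x'^j) g_{kl}; with g_{kl} = δ_{kl} this is Σ_k (∂x^k/∂x'^i)(∂x^k/∂x'^j).
Jacobian: ∂x/∂u = cos(α), ∂x/∂v = -sin(α), ∂y/∂u = sin(α), ∂y/∂v = cos(α)
g'_{uu} = (cos(α))(cos(α)) + (sin(α))(sin(α)) = 1
g'_{uv} = (cos(α))(-sin(α)) + (sin(α))(cos(α)) = 0
g'_{vv} = (-sin(α))(-sin(α)) + (cos(α))(cos(α)) = 1
g'_{ij} = diag(1, 1)
The Euclidean metric is invariant under rotations.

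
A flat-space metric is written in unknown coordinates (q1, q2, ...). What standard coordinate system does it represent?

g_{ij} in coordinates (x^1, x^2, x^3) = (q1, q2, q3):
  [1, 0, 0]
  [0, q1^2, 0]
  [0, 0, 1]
The line element ds^2 = dq1^2 + q1^2 dq2^2 + dq3^2 is dr^2 + r^2 dθ^2 + dz^2 with q1 = r, q2 = θ, q3 = z.
cylindrical coordinates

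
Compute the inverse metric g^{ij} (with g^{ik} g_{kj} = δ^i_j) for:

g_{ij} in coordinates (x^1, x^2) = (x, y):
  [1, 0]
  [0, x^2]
The metric is diagonal, so g^{ij} is diagonal with entries 1/g_{ii}: diag(1, 1/(x^2)).
g^{ij}:
  [1, 0]
  [0, 1/x^2]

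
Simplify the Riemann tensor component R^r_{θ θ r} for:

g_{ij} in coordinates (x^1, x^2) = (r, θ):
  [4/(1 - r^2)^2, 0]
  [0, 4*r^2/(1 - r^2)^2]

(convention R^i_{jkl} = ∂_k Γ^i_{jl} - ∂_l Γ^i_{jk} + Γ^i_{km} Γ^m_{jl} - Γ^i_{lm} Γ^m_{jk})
Non-zero Christoffel symbols (Γ^k_{ij} = Γ^k_{ji}):
Γ^r_{r r} = 2*r/(1 - r^2)
Γ^r_{θ θ} = (r^3 + r)/(r^2 - 1)
Γ^θ_{r θ} = (-r^2 - 1)/(r^3 - r)
R^r_{θ θ r} = ∂_θ Γ^r_{θ r} - ∂_r Γ^r_{θ θ} + Γ^r_{θ m} Γ^m_{θ r} - Γ^r_{r m} Γ^m_{θ θ}
  = (0) - ((r^4 - 4*r^2 - 1)/(r^2 - 1)^2) + (-(r^2 + 1)^2/(r^2 - 1)^2) - (-2*r^2*(r^2 + 1)/(r^2 - 1)^2) = 4*r^2/(r^2 - 1)^2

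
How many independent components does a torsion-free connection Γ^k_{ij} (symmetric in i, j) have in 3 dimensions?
Γ^k_{ij} has n choices for the upper index and n(n+1)/2 independent symmetric lower index pairs.
Total = 3 × 3×4/2 = 3 × 6 = 18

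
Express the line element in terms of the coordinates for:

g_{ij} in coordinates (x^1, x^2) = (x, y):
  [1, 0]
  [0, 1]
ds^2 = g_{ij} dx^i dx^j; only the non-zero components contribute.
ds^2 = dx^2 + dy^2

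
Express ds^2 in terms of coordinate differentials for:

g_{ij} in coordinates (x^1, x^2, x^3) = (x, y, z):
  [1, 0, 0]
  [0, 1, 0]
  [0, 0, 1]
ds^2 = g_{ij} dx^i dx^j; only the non-zero components contribute.
ds^2 = dx^2 + dy^2 + dz^2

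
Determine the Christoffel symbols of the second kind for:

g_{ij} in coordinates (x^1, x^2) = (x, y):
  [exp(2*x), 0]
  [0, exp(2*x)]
Using Γ^k_{ij} = (1/2) g^{km} (∂_i g_{mj} + ∂_j g_{mi} - ∂_m g_{ij}); the metric is diagonal, so only the m = k term contributes.
Non-zero symbols (using the symmetry Γ^k_{ij} = Γ^k_{ji}):
Γ^x_{x x} = (1/2) g^{xx} (∂_x g_{xx} + ∂_x g_{xx} - ∂_x g_{xx}) = (1/2)(exp(-2*x))((2*exp(2*x)) + (2*exp(2*x)) - (2*exp(2*x))) = 1
Γ^x_{y y} = (1/2) g^{xx} (∂_y g_{xy} + ∂_y g_{xy} - ∂_x g_{yy}) = (1/2)(exp(-2*x))((0) + (0) - (2*exp(2*x))) = -1
Γ^y_{x y} = (1/2) g^{yy} (∂_x g_{yy} + ∂_y g_{yx} - ∂_y g_{xy}) = (1/2)(exp(-2*x))((2*exp(2*x)) + (0) - (0)) = 1
All other Christoffel symbols are zero.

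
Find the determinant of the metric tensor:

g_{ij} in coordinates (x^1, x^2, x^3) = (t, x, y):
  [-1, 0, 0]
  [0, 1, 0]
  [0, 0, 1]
Diagonal metric: det(g) = g_{11}·g_{22}·g_{33}
= (-1)·(1)·(1)
det(g) = -1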